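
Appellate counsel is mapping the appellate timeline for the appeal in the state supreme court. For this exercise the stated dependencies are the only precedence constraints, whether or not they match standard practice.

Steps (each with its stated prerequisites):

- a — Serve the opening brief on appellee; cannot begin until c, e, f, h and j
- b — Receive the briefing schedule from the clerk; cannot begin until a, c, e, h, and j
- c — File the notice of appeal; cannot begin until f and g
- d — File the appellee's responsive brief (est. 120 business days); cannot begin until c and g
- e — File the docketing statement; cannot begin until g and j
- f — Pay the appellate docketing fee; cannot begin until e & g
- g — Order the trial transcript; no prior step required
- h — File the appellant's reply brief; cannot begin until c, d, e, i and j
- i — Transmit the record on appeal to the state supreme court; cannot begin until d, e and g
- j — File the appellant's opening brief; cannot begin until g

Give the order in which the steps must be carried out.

g → j → e → f → c → d → i → h → a → b

g has no prerequisites → g first.
j needed g, now all done → j.
e is the only step now ready → e.
Next only f has its prerequisites met → f.
That leaves c as the only ready step → c.
Next only d has its prerequisites met → d.
i needed d, e and g, now all done → i.
That leaves h as the only ready step → h.
Next only a has its prerequisites met → a.
That leaves b as the only ready step → b.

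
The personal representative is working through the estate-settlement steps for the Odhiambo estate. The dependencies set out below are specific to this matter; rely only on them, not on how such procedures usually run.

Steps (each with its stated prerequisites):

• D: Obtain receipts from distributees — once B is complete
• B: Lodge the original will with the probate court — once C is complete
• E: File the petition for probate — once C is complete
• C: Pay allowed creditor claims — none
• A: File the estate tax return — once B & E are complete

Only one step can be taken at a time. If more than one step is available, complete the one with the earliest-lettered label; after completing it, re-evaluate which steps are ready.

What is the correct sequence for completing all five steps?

Only C has no prerequisites, so it is first.
Ready: B and E. B has the earlier label → B.
D now also ready, so the ready set is {D, E}; D has the earlier label → D.
E is the only step now ready → E.
That leaves A as the only ready step → A.

C B D E A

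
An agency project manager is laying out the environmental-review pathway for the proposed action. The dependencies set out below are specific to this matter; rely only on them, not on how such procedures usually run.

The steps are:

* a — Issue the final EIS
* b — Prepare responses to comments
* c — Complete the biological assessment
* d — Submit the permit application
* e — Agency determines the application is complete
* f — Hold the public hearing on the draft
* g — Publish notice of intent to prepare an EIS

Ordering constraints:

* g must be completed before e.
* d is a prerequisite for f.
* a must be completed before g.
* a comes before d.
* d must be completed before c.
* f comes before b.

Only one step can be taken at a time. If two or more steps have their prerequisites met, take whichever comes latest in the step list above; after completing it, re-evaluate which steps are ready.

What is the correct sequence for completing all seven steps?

a has no prerequisites → a first.
Ready: g and d. g is listed later → g.
e now also ready, so the ready set is {e, d}; e is listed later → e.
Next only d has its prerequisites met → d.
Now f and c have their prerequisites met. f is listed later, so f next.
b now also ready, so the ready set is {c, b}; c is listed later → c.
b needed f, now all done → b.

a → g → e → d → f → c → b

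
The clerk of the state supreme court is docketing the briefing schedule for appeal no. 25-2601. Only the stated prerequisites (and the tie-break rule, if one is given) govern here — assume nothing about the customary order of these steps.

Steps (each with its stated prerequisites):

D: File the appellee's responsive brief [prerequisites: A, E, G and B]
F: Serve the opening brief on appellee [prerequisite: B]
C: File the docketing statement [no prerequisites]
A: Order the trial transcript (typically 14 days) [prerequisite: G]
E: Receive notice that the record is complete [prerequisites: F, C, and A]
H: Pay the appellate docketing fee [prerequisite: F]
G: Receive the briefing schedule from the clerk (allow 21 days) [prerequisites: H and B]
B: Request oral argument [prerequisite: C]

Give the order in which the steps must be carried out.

C → B → F → H → G → A → E → D

C is the only step with nothing outstanding, so it goes first.
Next only B has its prerequisites met → B.
That leaves F as the only ready step → F.
Next only H has its prerequisites met → H.
G is the only step now ready → G.
That leaves A as the only ready step → A.
That leaves E as the only ready step → E.
D needed A, E, G and B, now all done → D.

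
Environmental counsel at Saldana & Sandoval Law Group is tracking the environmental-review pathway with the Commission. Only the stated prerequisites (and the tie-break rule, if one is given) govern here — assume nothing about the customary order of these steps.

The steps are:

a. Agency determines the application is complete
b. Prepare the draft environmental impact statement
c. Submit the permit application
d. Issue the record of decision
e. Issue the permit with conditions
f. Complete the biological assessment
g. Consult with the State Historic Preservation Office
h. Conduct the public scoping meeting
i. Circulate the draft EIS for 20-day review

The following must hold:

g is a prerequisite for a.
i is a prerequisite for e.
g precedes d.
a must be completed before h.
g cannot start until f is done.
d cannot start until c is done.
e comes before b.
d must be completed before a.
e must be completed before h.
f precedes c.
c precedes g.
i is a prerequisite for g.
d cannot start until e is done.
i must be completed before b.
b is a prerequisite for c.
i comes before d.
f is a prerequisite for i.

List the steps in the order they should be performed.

f, i, e, b, c, g, d, a, h

f is the only step with nothing outstanding, so it goes first.
i needed f, now all done → i.
e needed i, now all done → e.
b needed e and i, now all done → b.
c is the only step now ready → c.
g is the only step now ready → g.
d is the only step now ready → d.
That leaves a as the only ready step → a.
h needed a and e, now all done → h.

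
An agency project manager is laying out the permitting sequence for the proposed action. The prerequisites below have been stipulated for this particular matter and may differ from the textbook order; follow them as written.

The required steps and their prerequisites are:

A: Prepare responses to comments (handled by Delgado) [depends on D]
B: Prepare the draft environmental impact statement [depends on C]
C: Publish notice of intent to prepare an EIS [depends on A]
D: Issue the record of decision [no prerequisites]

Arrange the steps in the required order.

D is the only step with nothing outstanding, so it goes first.
That leaves A as the only ready step → A.
That leaves C as the only ready step → C.
B needed C, now all done → B.

D A C B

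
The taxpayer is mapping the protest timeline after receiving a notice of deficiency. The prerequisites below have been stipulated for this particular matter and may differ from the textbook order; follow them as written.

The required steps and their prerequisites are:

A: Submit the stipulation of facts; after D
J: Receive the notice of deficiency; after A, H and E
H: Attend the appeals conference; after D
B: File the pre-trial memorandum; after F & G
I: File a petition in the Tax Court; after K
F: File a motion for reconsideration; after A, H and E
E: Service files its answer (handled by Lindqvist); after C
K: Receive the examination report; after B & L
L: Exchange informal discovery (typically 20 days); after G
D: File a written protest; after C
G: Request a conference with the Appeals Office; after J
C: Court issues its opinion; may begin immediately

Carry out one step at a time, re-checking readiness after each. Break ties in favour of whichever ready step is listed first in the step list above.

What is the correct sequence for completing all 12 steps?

C → E → D → A → H → J → F → G → B → L → K → I

C has no prerequisites → C first.
E and D are both available; E is listed earlier → E.
D needed C, now all done → D.
Now A and H have their prerequisites met. A is listed earlier, so A next.
H needed D, now all done → H.
Ready: J and F. J is listed earlier → J.
G now also ready, so the ready set is {F, G}; F is listed earlier → F.
G needed J, now all done → G.
B and L are both available; B is listed earlier → B.
L needed G, now all done → L.
K is the only step now ready → K.
I is the only step now ready → I.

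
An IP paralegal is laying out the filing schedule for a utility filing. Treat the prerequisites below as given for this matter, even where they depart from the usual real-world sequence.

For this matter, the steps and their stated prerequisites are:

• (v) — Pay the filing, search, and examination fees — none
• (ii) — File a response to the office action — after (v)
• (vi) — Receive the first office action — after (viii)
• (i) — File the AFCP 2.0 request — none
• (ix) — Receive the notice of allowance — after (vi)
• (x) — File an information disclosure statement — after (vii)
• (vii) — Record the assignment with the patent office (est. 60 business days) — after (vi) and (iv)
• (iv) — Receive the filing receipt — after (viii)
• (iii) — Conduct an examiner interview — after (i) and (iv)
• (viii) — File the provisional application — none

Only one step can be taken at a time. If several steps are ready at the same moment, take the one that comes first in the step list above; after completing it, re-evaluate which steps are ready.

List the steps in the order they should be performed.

Nothing is required for (v), (i) and (viii). (v) is listed earlier → (v) first.
(ii) now also ready, so the ready set is {(ii), (i), (viii)}; (ii) is listed earlier → (ii).
(i) and (viii) are both available; (i) is listed earlier → (i).
That leaves (viii) as the only ready step → (viii).
Ready: (vi) and (iv). (vi) is listed earlier → (vi).
(ix) now also ready, so the ready set is {(ix), (iv)}; (ix) is listed earlier → (ix).
(iv) is the only step now ready → (iv).
Ready: (vii) and (iii). (vii) is listed earlier → (vii).
Ready: (x) and (iii). (x) is listed earlier → (x).
(iii) needed (i) and (iv), now all done → (iii).

(v), (ii), (i), (viii), (vi), (ix), (iv), (vii), (x), (iii)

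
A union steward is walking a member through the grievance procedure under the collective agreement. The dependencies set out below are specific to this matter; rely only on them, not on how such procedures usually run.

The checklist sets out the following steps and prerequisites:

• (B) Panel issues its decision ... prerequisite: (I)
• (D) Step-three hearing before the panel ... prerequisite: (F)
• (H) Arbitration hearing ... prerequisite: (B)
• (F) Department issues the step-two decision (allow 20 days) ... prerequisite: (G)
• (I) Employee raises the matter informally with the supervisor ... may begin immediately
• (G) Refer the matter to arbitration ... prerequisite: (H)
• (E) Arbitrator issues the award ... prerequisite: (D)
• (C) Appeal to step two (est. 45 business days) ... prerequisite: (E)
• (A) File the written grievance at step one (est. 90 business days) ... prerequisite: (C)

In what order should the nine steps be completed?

(I), (B), (H), (G), (F), (D), (E), (C), (A)

Only (I) has no prerequisites, so it is first.
That leaves (B) as the only ready step → (B).
(H) is the only step now ready → (H).
(G) needed (H), now all done → (G).
Next only (F) has its prerequisites met → (F).
(D) is the only step now ready → (D).
That leaves (E) as the only ready step → (E).
(C) needed (E), now all done → (C).
(A) needed (C), now all done → (A).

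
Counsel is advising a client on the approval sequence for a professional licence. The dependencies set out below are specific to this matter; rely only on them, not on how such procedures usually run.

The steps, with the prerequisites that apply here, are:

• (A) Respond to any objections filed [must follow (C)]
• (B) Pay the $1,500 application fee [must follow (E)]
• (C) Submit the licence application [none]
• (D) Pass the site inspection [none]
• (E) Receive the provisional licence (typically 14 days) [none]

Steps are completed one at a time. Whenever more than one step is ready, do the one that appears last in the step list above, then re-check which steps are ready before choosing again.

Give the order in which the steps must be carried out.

(E) (D) (C) (B) (A)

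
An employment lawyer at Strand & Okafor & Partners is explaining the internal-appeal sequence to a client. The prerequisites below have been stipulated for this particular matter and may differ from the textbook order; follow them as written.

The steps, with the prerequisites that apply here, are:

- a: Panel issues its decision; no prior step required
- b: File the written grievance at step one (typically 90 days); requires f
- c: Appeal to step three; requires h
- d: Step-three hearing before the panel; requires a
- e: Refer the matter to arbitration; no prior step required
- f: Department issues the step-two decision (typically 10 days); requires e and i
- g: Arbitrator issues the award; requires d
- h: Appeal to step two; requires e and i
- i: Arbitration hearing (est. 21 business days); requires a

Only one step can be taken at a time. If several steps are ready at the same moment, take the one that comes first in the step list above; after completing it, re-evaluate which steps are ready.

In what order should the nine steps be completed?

a, d, e, g, i, f, b, h, c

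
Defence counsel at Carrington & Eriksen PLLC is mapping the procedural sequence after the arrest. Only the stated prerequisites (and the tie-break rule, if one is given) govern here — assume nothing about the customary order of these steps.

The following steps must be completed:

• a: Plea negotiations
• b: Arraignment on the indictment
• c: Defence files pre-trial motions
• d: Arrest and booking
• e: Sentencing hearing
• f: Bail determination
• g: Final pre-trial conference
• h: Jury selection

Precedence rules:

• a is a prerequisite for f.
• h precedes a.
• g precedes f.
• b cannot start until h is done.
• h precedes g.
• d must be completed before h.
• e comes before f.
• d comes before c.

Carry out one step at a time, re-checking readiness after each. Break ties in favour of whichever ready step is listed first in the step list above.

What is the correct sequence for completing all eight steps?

d, c, e, h, a, b, g, f

d and e have no prerequisites; d is listed earlier, so d is first.
c, e and h are all available; c is listed earlier → c.
Ready: e and h. e is listed earlier → e.
h needed d, now all done → h.
Ready: a, b and g. a is listed earlier → a.
Now b and g have their prerequisites met. b is listed earlier, so b next.
Next only g has its prerequisites met → g.
f is the only step now ready → f.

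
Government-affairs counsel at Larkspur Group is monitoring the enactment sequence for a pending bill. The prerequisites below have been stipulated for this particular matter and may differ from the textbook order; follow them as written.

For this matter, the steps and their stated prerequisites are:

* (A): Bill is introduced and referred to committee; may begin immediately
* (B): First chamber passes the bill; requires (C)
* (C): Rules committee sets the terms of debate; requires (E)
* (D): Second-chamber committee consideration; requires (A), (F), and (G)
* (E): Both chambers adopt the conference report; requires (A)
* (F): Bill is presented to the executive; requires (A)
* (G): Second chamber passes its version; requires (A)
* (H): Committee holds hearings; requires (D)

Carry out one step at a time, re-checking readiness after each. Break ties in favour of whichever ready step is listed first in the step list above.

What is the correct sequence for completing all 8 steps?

(A) → (E) → (C) → (B) → (F) → (G) → (D) → (H)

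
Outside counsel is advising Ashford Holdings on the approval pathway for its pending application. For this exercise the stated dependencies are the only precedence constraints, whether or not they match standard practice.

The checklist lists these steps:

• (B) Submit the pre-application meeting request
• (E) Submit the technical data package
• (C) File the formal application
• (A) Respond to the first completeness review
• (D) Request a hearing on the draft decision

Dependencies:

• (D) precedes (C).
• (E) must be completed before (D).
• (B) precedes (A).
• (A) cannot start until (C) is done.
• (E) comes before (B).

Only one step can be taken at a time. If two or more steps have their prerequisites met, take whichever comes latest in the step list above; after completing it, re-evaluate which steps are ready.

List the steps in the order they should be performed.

(E), (D), (C), (B), (A)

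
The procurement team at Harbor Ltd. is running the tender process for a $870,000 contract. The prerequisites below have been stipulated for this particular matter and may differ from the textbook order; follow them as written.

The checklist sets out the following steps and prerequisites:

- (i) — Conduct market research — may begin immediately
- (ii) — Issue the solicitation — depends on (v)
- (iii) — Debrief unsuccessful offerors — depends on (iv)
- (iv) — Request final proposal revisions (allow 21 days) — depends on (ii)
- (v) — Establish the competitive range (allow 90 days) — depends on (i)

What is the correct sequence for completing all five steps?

(i), (v), (ii), (iv), (iii)

(i) is the only step with nothing outstanding, so it goes first.
(v) needed (i), now all done → (v).
(ii) is the only step now ready → (ii).
(iv) is the only step now ready → (iv).
(iii) needed (iv), now all done → (iii).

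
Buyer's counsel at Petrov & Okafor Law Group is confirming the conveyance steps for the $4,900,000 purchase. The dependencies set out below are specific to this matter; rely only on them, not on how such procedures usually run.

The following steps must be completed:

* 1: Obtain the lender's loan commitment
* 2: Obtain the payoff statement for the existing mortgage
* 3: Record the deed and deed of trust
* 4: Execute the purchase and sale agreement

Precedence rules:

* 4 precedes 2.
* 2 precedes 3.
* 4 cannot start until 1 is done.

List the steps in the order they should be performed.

Only 1 has no prerequisites, so it is first.
4 needed 1, now all done → 4.
Next only 2 has its prerequisites met → 2.
3 needed 2, now all done → 3.

1, 4, 2, 3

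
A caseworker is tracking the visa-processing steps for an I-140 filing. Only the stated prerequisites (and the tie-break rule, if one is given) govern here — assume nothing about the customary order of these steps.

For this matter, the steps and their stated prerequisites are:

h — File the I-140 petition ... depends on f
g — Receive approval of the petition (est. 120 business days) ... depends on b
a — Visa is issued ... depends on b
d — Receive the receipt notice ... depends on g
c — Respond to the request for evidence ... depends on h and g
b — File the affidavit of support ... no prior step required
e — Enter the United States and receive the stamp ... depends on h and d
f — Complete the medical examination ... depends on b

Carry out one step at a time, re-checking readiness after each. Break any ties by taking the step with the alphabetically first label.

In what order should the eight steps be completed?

b a f g d h c e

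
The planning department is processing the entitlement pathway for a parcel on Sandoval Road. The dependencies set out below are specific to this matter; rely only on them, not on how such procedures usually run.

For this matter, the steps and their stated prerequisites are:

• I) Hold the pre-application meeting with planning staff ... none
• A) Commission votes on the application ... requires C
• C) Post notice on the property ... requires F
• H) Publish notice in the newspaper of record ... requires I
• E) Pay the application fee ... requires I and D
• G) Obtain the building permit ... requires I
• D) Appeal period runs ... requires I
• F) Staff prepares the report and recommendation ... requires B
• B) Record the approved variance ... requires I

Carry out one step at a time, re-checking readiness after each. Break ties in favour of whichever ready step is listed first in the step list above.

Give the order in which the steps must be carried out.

I has no prerequisites → I first.
H, G, D and B are all available; H is listed earlier → H.
Ready: G, D and B. G is listed earlier → G.
Ready: D and B. D is listed earlier → D.
Ready: E and B. E is listed earlier → E.
B needed I, now all done → B.
Next only F has its prerequisites met → F.
That leaves C as the only ready step → C.
Next only A has its prerequisites met → A.

I, H, G, D, E, B, F, C, A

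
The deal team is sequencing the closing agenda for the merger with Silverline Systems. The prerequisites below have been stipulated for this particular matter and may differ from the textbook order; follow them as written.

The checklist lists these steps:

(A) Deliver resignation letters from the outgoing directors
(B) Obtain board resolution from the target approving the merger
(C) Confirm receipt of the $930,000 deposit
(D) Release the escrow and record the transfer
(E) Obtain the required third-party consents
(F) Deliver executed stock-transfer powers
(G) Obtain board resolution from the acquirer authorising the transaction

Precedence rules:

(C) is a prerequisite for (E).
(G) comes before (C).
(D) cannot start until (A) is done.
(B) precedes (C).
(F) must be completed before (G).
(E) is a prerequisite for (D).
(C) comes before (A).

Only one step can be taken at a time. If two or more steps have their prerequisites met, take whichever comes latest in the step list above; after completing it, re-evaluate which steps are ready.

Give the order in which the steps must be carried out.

(F) → (G) → (B) → (C) → (E) → (A) → (D)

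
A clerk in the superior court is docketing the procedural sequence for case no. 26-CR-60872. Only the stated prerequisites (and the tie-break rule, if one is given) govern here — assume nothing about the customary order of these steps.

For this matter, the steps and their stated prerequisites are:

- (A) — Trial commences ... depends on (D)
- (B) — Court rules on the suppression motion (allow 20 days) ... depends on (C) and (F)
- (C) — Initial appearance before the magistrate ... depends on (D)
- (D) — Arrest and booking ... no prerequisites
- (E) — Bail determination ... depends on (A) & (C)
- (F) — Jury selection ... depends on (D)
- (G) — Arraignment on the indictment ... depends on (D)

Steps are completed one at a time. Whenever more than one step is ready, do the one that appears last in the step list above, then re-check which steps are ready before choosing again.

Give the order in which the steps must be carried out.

(D), (G), (F), (C), (B), (A), (E)

Only (D) has no prerequisites, so it is first.
(G), (F), (C) and (A) are all available; (G) is listed later → (G).
Now (F), (C) and (A) have their prerequisites met. (F) is listed later, so (F) next.
Now (C) and (A) have their prerequisites met. (C) is listed later, so (C) next.
(B) and (A) are both available; (B) is listed later → (B).
That leaves (A) as the only ready step → (A).
Next only (E) has its prerequisites met → (E).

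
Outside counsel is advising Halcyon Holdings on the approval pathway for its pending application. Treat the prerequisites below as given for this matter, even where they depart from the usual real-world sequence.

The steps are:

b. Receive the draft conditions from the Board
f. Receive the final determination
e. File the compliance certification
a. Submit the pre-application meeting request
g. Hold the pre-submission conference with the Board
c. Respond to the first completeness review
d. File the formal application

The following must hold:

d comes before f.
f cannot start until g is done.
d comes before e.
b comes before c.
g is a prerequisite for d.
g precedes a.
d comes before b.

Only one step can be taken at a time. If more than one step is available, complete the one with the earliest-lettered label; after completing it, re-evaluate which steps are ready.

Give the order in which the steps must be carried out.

g has no prerequisites → g first.
Now a and d have their prerequisites met. a has the earlier label, so a next.
That leaves d as the only ready step → d.
b, e and f are all available; b has the earlier label → b.
c now also ready, so the ready set is {c, e, f}; c has the earlier label → c.
e and f are both available; e has the earlier label → e.
That leaves f as the only ready step → f.

g a d b c e f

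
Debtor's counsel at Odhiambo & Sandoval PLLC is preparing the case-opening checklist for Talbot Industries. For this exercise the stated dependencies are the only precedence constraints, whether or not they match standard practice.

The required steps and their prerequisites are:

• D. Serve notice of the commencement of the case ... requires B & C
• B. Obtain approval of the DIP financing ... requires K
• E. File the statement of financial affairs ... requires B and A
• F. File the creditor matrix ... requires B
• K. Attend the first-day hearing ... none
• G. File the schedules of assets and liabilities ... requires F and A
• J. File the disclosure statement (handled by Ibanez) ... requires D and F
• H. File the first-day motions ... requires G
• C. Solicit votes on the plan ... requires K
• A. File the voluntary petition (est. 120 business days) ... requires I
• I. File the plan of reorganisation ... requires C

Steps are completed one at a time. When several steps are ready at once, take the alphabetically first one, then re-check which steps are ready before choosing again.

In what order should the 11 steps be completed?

Only K has no prerequisites, so it is first.
Ready: B and C. B has the earlier label → B.
C and F are both available; C has the earlier label → C.
Now D, F and I have their prerequisites met. D has the earlier label, so D next.
Now F and I have their prerequisites met. F has the earlier label, so F next.
I and J are both available; I has the earlier label → I.
A now also ready, so the ready set is {A, J}; A has the earlier label → A.
E, G and J are all available; E has the earlier label → E.
G and J are both available; G has the earlier label → G.
H now also ready, so the ready set is {H, J}; H has the earlier label → H.
That leaves J as the only ready step → J.

K B C D F I A E G H J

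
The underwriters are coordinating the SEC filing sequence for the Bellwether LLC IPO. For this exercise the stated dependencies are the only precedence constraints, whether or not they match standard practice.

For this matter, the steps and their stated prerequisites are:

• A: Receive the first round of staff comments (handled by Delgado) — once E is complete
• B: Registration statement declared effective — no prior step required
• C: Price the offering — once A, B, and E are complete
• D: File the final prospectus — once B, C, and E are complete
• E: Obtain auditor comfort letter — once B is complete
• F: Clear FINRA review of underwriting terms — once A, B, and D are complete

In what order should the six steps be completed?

B has no prerequisites → B first.
E needed B, now all done → E.
That leaves A as the only ready step → A.
C is the only step now ready → C.
D needed B, C and E, now all done → D.
That leaves F as the only ready step → F.

B, E, A, C, D, F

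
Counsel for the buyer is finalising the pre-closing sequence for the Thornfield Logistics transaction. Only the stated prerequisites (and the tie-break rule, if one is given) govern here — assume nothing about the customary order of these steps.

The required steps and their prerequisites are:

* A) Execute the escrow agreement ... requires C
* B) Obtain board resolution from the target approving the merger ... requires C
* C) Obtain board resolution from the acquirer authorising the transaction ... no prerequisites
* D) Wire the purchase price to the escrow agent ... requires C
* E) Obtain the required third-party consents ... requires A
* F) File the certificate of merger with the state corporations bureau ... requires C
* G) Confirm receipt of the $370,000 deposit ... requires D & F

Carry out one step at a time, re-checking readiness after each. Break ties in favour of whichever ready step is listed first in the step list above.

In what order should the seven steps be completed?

C has no prerequisites → C first.
A, B, D and F are all available; A is listed earlier → A.
Ready: B, D, E and F. B is listed earlier → B.
Now D, E and F have their prerequisites met. D is listed earlier, so D next.
Ready: E and F. E is listed earlier → E.
Next only F has its prerequisites met → F.
G needed D and F, now all done → G.

C, A, B, D, E, F, G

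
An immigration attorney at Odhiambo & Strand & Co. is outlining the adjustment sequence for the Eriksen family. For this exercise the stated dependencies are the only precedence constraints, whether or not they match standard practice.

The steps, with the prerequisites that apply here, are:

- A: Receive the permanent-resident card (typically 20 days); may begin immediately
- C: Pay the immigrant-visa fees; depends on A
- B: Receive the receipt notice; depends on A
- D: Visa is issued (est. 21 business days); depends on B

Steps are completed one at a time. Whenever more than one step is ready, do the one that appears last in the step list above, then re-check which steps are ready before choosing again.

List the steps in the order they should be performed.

A is the only step with nothing outstanding, so it goes first.
Ready: B and C. B is listed later → B.
Ready: D and C. D is listed later → D.
C needed A, now all done → C.

A, B, D, C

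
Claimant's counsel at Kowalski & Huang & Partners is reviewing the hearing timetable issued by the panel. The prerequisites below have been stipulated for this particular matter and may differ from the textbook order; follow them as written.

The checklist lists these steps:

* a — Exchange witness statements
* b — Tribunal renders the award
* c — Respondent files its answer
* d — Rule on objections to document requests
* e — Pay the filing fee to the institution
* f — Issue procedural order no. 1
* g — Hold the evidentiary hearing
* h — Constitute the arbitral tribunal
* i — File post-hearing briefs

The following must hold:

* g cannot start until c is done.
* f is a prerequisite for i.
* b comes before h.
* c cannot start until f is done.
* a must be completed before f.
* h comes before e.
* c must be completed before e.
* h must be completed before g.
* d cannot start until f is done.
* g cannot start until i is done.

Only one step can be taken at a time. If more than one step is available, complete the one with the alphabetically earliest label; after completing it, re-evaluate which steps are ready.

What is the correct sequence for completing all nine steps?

a → b → f → c → d → h → e → i → g

Nothing is required for a and b. a has the earlier label → a first.
Now b and f have their prerequisites met. b has the earlier label, so b next.
h now also ready, so the ready set is {f, h}; f has the earlier label → f.
c, d and i now also ready, so the ready set is {c, d, h, i}; c has the earlier label → c.
Ready: d, h and i. d has the earlier label → d.
h and i are both available; h has the earlier label → h.
e now also ready, so the ready set is {e, i}; e has the earlier label → e.
i needed f, now all done → i.
That leaves g as the only ready step → g.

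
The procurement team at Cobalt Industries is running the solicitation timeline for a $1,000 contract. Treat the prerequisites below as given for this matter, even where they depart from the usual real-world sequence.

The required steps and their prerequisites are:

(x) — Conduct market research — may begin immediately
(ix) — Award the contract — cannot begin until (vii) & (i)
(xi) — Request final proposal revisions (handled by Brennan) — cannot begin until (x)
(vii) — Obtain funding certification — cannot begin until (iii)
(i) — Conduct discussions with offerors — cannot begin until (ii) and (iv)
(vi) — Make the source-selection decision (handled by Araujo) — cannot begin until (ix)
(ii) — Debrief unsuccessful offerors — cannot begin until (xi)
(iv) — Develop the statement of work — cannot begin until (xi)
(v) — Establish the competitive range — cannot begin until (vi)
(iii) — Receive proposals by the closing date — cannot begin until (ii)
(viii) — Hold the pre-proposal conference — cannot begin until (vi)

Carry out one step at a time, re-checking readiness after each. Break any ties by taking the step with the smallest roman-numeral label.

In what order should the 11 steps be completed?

Only (x) has no prerequisites, so it is first.
Next only (xi) has its prerequisites met → (xi).
Ready: (ii) and (iv). (ii) has the earlier label → (ii).
Now (iii) and (iv) have their prerequisites met. (iii) has the earlier label, so (iii) next.
(vii) now also ready, so the ready set is {(iv), (vii)}; (iv) has the earlier label → (iv).
(i) now also ready, so the ready set is {(i), (vii)}; (i) has the earlier label → (i).
(vii) is the only step now ready → (vii).
Next only (ix) has its prerequisites met → (ix).
(vi) needed (ix), now all done → (vi).
(v) and (viii) are both available; (v) has the earlier label → (v).
That leaves (viii) as the only ready step → (viii).

(x), (xi), (ii), (iii), (iv), (i), (vii), (ix), (vi), (v), (viii)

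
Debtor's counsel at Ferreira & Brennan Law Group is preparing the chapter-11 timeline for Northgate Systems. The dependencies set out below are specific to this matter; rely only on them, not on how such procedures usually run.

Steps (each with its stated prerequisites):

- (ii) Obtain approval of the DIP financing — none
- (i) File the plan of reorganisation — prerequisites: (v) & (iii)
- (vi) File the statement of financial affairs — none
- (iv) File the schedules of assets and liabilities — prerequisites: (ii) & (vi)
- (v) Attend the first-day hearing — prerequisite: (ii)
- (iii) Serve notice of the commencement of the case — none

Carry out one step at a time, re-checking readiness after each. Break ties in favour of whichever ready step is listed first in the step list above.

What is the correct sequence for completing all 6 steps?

Nothing is required for (ii), (vi) and (iii). (ii) is listed earlier → (ii) first.
(v) now also ready, so the ready set is {(vi), (v), (iii)}; (vi) is listed earlier → (vi).
Now (iv), (v) and (iii) have their prerequisites met. (iv) is listed earlier, so (iv) next.
(v) and (iii) are both available; (v) is listed earlier → (v).
(iii) is the only step now ready → (iii).
That leaves (i) as the only ready step → (i).

(ii), (vi), (iv), (v), (iii), (i)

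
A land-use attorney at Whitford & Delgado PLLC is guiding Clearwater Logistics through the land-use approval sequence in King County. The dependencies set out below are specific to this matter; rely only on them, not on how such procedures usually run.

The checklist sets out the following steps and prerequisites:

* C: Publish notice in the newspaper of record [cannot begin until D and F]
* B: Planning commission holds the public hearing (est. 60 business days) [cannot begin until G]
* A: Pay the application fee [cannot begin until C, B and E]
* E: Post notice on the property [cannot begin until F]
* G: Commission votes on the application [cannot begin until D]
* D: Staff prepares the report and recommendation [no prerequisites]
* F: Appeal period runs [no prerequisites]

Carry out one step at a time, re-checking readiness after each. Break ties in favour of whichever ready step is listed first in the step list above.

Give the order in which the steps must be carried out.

Nothing is required for D and F. D is listed earlier → D first.
Now G and F have their prerequisites met. G is listed earlier, so G next.
Now B and F have their prerequisites met. B is listed earlier, so B next.
Next only F has its prerequisites met → F.
C and E are both available; C is listed earlier → C.
That leaves E as the only ready step → E.
That leaves A as the only ready step → A.

D, G, B, F, C, E, A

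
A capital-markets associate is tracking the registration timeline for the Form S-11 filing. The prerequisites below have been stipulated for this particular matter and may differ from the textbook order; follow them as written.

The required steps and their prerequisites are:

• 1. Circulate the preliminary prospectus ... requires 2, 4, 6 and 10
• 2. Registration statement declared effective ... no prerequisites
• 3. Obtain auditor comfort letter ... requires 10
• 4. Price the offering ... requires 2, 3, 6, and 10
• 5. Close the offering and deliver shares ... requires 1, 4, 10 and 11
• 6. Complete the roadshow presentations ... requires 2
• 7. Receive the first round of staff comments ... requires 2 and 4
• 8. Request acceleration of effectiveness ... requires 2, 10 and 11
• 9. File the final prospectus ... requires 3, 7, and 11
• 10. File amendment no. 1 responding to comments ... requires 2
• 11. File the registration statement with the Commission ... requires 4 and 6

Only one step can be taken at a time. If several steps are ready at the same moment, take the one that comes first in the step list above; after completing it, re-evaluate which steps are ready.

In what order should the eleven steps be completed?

2, 6, 10, 3, 4, 1, 7, 11, 5, 8, 9

2 is the only step with nothing outstanding, so it goes first.
Now 6 and 10 have their prerequisites met. 6 is listed earlier, so 6 next.
10 is the only step now ready → 10.
3 needed 10, now all done → 3.
4 needed 2, 3, 6 and 10, now all done → 4.
1, 7 and 11 are all available; 1 is listed earlier → 1.
7 and 11 are both available; 7 is listed earlier → 7.
That leaves 11 as the only ready step → 11.
5, 8 and 9 are all available; 5 is listed earlier → 5.
Ready: 8 and 9. 8 is listed earlier → 8.
That leaves 9 as the only ready step → 9.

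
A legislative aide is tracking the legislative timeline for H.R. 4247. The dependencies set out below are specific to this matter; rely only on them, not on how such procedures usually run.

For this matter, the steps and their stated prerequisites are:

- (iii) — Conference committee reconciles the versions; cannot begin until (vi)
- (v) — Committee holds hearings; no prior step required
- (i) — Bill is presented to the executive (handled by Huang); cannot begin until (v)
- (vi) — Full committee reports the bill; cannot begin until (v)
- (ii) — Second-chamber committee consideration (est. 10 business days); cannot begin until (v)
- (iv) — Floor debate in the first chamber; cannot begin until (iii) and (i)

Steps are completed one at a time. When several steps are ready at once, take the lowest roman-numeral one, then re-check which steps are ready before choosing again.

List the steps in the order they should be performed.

(v) has no prerequisites → (v) first.
(i), (ii) and (vi) are all available; (i) has the earlier label → (i).
Ready: (ii) and (vi). (ii) has the earlier label → (ii).
Next only (vi) has its prerequisites met → (vi).
(iii) is the only step now ready → (iii).
(iv) needed (i) and (iii), now all done → (iv).

(v), (i), (ii), (vi), (iii), (iv)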